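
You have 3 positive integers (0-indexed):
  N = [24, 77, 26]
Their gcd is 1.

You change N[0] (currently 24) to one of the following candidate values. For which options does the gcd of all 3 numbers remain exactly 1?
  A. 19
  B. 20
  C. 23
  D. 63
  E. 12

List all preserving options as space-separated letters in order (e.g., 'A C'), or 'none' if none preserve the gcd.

Answer: A B C D E

Derivation:
Old gcd = 1; gcd of others (without N[0]) = 1
New gcd for candidate v: gcd(1, v). Preserves old gcd iff gcd(1, v) = 1.
  Option A: v=19, gcd(1,19)=1 -> preserves
  Option B: v=20, gcd(1,20)=1 -> preserves
  Option C: v=23, gcd(1,23)=1 -> preserves
  Option D: v=63, gcd(1,63)=1 -> preserves
  Option E: v=12, gcd(1,12)=1 -> preserves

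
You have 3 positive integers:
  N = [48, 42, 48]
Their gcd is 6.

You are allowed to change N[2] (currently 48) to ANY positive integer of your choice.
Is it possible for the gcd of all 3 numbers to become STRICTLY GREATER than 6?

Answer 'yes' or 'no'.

Current gcd = 6
gcd of all OTHER numbers (without N[2]=48): gcd([48, 42]) = 6
The new gcd after any change is gcd(6, new_value).
This can be at most 6.
Since 6 = old gcd 6, the gcd can only stay the same or decrease.

Answer: no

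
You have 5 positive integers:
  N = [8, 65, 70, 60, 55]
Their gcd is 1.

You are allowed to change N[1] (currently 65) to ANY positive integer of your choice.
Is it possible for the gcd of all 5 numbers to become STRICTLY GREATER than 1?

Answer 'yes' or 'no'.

Answer: no

Derivation:
Current gcd = 1
gcd of all OTHER numbers (without N[1]=65): gcd([8, 70, 60, 55]) = 1
The new gcd after any change is gcd(1, new_value).
This can be at most 1.
Since 1 = old gcd 1, the gcd can only stay the same or decrease.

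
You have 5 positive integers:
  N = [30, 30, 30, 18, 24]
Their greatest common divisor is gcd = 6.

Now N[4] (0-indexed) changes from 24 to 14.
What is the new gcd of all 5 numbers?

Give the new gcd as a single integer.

Answer: 2

Derivation:
Numbers: [30, 30, 30, 18, 24], gcd = 6
Change: index 4, 24 -> 14
gcd of the OTHER numbers (without index 4): gcd([30, 30, 30, 18]) = 6
New gcd = gcd(g_others, new_val) = gcd(6, 14) = 2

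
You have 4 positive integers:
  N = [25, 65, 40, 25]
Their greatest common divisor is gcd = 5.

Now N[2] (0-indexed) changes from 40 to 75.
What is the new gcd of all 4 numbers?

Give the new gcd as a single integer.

Answer: 5

Derivation:
Numbers: [25, 65, 40, 25], gcd = 5
Change: index 2, 40 -> 75
gcd of the OTHER numbers (without index 2): gcd([25, 65, 25]) = 5
New gcd = gcd(g_others, new_val) = gcd(5, 75) = 5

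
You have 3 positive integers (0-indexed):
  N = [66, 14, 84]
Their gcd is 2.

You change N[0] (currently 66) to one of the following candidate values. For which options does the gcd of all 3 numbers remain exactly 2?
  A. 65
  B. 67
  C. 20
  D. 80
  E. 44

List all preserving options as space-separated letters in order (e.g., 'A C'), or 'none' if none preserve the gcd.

Answer: C D E

Derivation:
Old gcd = 2; gcd of others (without N[0]) = 14
New gcd for candidate v: gcd(14, v). Preserves old gcd iff gcd(14, v) = 2.
  Option A: v=65, gcd(14,65)=1 -> changes
  Option B: v=67, gcd(14,67)=1 -> changes
  Option C: v=20, gcd(14,20)=2 -> preserves
  Option D: v=80, gcd(14,80)=2 -> preserves
  Option E: v=44, gcd(14,44)=2 -> preserves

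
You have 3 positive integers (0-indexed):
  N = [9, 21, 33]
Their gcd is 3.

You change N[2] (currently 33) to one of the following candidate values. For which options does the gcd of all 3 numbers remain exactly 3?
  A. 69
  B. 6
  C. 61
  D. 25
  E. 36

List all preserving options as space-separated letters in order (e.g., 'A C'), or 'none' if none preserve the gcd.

Old gcd = 3; gcd of others (without N[2]) = 3
New gcd for candidate v: gcd(3, v). Preserves old gcd iff gcd(3, v) = 3.
  Option A: v=69, gcd(3,69)=3 -> preserves
  Option B: v=6, gcd(3,6)=3 -> preserves
  Option C: v=61, gcd(3,61)=1 -> changes
  Option D: v=25, gcd(3,25)=1 -> changes
  Option E: v=36, gcd(3,36)=3 -> preserves

Answer: A B E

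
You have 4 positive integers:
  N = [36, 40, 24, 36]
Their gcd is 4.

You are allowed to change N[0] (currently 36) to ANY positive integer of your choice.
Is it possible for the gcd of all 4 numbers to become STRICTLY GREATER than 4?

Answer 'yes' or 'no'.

Current gcd = 4
gcd of all OTHER numbers (without N[0]=36): gcd([40, 24, 36]) = 4
The new gcd after any change is gcd(4, new_value).
This can be at most 4.
Since 4 = old gcd 4, the gcd can only stay the same or decrease.

Answer: no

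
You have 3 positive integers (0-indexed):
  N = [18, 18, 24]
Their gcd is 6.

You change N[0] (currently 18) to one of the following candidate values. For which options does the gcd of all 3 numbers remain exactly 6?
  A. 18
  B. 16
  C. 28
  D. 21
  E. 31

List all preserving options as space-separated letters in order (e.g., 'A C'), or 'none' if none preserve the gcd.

Answer: A

Derivation:
Old gcd = 6; gcd of others (without N[0]) = 6
New gcd for candidate v: gcd(6, v). Preserves old gcd iff gcd(6, v) = 6.
  Option A: v=18, gcd(6,18)=6 -> preserves
  Option B: v=16, gcd(6,16)=2 -> changes
  Option C: v=28, gcd(6,28)=2 -> changes
  Option D: v=21, gcd(6,21)=3 -> changes
  Option E: v=31, gcd(6,31)=1 -> changes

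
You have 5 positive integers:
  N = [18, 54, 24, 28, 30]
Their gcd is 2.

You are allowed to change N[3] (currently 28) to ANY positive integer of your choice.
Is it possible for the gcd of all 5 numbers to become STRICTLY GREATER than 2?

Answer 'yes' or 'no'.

Answer: yes

Derivation:
Current gcd = 2
gcd of all OTHER numbers (without N[3]=28): gcd([18, 54, 24, 30]) = 6
The new gcd after any change is gcd(6, new_value).
This can be at most 6.
Since 6 > old gcd 2, the gcd CAN increase (e.g., set N[3] = 6).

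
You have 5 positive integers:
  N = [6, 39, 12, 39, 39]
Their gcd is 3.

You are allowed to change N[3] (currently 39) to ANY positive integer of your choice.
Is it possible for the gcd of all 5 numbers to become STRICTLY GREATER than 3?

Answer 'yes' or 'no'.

Answer: no

Derivation:
Current gcd = 3
gcd of all OTHER numbers (without N[3]=39): gcd([6, 39, 12, 39]) = 3
The new gcd after any change is gcd(3, new_value).
This can be at most 3.
Since 3 = old gcd 3, the gcd can only stay the same or decrease.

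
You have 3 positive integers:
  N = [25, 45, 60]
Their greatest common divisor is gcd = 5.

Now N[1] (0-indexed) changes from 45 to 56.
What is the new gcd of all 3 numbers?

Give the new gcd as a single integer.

Numbers: [25, 45, 60], gcd = 5
Change: index 1, 45 -> 56
gcd of the OTHER numbers (without index 1): gcd([25, 60]) = 5
New gcd = gcd(g_others, new_val) = gcd(5, 56) = 1

Answer: 1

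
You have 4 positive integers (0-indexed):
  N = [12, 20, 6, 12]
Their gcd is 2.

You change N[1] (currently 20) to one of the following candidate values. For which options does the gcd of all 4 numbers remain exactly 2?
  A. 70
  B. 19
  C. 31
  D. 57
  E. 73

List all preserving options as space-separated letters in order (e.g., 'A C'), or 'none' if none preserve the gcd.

Answer: A

Derivation:
Old gcd = 2; gcd of others (without N[1]) = 6
New gcd for candidate v: gcd(6, v). Preserves old gcd iff gcd(6, v) = 2.
  Option A: v=70, gcd(6,70)=2 -> preserves
  Option B: v=19, gcd(6,19)=1 -> changes
  Option C: v=31, gcd(6,31)=1 -> changes
  Option D: v=57, gcd(6,57)=3 -> changes
  Option E: v=73, gcd(6,73)=1 -> changes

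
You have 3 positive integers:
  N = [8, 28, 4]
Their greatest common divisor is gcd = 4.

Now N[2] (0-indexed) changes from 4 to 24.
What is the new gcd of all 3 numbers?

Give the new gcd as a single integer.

Answer: 4

Derivation:
Numbers: [8, 28, 4], gcd = 4
Change: index 2, 4 -> 24
gcd of the OTHER numbers (without index 2): gcd([8, 28]) = 4
New gcd = gcd(g_others, new_val) = gcd(4, 24) = 4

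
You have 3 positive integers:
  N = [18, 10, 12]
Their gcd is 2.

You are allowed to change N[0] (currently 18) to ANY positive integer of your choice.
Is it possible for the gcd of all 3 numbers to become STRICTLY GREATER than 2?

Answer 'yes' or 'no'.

Answer: no

Derivation:
Current gcd = 2
gcd of all OTHER numbers (without N[0]=18): gcd([10, 12]) = 2
The new gcd after any change is gcd(2, new_value).
This can be at most 2.
Since 2 = old gcd 2, the gcd can only stay the same or decrease.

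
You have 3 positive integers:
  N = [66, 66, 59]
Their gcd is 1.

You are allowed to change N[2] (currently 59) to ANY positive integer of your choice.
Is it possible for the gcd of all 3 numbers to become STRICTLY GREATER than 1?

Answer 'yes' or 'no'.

Current gcd = 1
gcd of all OTHER numbers (without N[2]=59): gcd([66, 66]) = 66
The new gcd after any change is gcd(66, new_value).
This can be at most 66.
Since 66 > old gcd 1, the gcd CAN increase (e.g., set N[2] = 66).

Answer: yes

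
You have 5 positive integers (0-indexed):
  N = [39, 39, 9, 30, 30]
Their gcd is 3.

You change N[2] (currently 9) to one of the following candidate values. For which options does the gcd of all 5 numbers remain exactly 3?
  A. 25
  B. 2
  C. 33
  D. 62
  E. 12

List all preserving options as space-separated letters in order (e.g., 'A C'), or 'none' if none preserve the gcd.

Old gcd = 3; gcd of others (without N[2]) = 3
New gcd for candidate v: gcd(3, v). Preserves old gcd iff gcd(3, v) = 3.
  Option A: v=25, gcd(3,25)=1 -> changes
  Option B: v=2, gcd(3,2)=1 -> changes
  Option C: v=33, gcd(3,33)=3 -> preserves
  Option D: v=62, gcd(3,62)=1 -> changes
  Option E: v=12, gcd(3,12)=3 -> preserves

Answer: C E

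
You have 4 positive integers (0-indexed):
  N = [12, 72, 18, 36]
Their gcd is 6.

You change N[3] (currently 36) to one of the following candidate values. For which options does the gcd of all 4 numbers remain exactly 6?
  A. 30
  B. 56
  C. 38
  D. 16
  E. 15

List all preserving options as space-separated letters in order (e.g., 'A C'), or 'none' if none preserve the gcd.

Old gcd = 6; gcd of others (without N[3]) = 6
New gcd for candidate v: gcd(6, v). Preserves old gcd iff gcd(6, v) = 6.
  Option A: v=30, gcd(6,30)=6 -> preserves
  Option B: v=56, gcd(6,56)=2 -> changes
  Option C: v=38, gcd(6,38)=2 -> changes
  Option D: v=16, gcd(6,16)=2 -> changes
  Option E: v=15, gcd(6,15)=3 -> changes

Answer: A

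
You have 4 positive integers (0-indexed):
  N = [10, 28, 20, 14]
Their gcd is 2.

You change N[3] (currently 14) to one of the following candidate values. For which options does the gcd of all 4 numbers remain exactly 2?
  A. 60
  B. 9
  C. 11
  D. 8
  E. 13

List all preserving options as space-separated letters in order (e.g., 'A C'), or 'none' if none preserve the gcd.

Old gcd = 2; gcd of others (without N[3]) = 2
New gcd for candidate v: gcd(2, v). Preserves old gcd iff gcd(2, v) = 2.
  Option A: v=60, gcd(2,60)=2 -> preserves
  Option B: v=9, gcd(2,9)=1 -> changes
  Option C: v=11, gcd(2,11)=1 -> changes
  Option D: v=8, gcd(2,8)=2 -> preserves
  Option E: v=13, gcd(2,13)=1 -> changes

Answer: A D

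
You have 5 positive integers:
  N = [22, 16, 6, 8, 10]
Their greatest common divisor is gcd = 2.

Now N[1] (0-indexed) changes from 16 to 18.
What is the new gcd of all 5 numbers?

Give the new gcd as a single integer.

Answer: 2

Derivation:
Numbers: [22, 16, 6, 8, 10], gcd = 2
Change: index 1, 16 -> 18
gcd of the OTHER numbers (without index 1): gcd([22, 6, 8, 10]) = 2
New gcd = gcd(g_others, new_val) = gcd(2, 18) = 2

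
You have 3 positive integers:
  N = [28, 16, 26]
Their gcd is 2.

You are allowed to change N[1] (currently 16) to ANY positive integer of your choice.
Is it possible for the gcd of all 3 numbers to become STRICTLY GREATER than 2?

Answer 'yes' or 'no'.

Current gcd = 2
gcd of all OTHER numbers (without N[1]=16): gcd([28, 26]) = 2
The new gcd after any change is gcd(2, new_value).
This can be at most 2.
Since 2 = old gcd 2, the gcd can only stay the same or decrease.

Answer: no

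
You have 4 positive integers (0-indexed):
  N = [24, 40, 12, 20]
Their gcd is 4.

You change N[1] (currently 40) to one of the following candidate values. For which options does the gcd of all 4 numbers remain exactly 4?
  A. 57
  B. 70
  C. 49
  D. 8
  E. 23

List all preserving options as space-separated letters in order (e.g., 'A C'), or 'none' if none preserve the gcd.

Old gcd = 4; gcd of others (without N[1]) = 4
New gcd for candidate v: gcd(4, v). Preserves old gcd iff gcd(4, v) = 4.
  Option A: v=57, gcd(4,57)=1 -> changes
  Option B: v=70, gcd(4,70)=2 -> changes
  Option C: v=49, gcd(4,49)=1 -> changes
  Option D: v=8, gcd(4,8)=4 -> preserves
  Option E: v=23, gcd(4,23)=1 -> changes

Answer: D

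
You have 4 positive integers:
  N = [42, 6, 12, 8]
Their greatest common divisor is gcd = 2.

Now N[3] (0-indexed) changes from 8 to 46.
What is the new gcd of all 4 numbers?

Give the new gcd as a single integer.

Numbers: [42, 6, 12, 8], gcd = 2
Change: index 3, 8 -> 46
gcd of the OTHER numbers (without index 3): gcd([42, 6, 12]) = 6
New gcd = gcd(g_others, new_val) = gcd(6, 46) = 2

Answer: 2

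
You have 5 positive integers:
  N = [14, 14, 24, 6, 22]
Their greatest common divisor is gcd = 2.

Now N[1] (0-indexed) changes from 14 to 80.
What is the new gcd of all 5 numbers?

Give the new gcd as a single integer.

Answer: 2

Derivation:
Numbers: [14, 14, 24, 6, 22], gcd = 2
Change: index 1, 14 -> 80
gcd of the OTHER numbers (without index 1): gcd([14, 24, 6, 22]) = 2
New gcd = gcd(g_others, new_val) = gcd(2, 80) = 2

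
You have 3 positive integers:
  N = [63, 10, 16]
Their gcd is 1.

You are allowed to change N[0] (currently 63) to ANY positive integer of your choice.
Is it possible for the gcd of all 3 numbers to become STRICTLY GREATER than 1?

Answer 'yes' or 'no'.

Current gcd = 1
gcd of all OTHER numbers (without N[0]=63): gcd([10, 16]) = 2
The new gcd after any change is gcd(2, new_value).
This can be at most 2.
Since 2 > old gcd 1, the gcd CAN increase (e.g., set N[0] = 2).

Answer: yes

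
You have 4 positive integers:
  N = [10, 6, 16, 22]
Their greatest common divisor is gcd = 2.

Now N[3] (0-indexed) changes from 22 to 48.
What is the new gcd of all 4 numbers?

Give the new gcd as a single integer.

Numbers: [10, 6, 16, 22], gcd = 2
Change: index 3, 22 -> 48
gcd of the OTHER numbers (without index 3): gcd([10, 6, 16]) = 2
New gcd = gcd(g_others, new_val) = gcd(2, 48) = 2

Answer: 2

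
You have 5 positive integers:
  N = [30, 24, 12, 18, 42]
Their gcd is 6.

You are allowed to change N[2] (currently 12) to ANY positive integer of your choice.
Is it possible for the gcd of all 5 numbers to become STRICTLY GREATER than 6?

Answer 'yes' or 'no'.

Current gcd = 6
gcd of all OTHER numbers (without N[2]=12): gcd([30, 24, 18, 42]) = 6
The new gcd after any change is gcd(6, new_value).
This can be at most 6.
Since 6 = old gcd 6, the gcd can only stay the same or decrease.

Answer: no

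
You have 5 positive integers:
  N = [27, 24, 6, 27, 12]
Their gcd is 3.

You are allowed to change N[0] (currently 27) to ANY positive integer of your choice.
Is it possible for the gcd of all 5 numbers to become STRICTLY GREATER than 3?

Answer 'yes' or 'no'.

Current gcd = 3
gcd of all OTHER numbers (without N[0]=27): gcd([24, 6, 27, 12]) = 3
The new gcd after any change is gcd(3, new_value).
This can be at most 3.
Since 3 = old gcd 3, the gcd can only stay the same or decrease.

Answer: no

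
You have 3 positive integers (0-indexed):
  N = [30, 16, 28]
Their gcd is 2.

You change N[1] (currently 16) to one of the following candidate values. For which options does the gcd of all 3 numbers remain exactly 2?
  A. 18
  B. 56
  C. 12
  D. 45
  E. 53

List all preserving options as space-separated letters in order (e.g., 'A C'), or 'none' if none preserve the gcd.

Old gcd = 2; gcd of others (without N[1]) = 2
New gcd for candidate v: gcd(2, v). Preserves old gcd iff gcd(2, v) = 2.
  Option A: v=18, gcd(2,18)=2 -> preserves
  Option B: v=56, gcd(2,56)=2 -> preserves
  Option C: v=12, gcd(2,12)=2 -> preserves
  Option D: v=45, gcd(2,45)=1 -> changes
  Option E: v=53, gcd(2,53)=1 -> changes

Answer: A B C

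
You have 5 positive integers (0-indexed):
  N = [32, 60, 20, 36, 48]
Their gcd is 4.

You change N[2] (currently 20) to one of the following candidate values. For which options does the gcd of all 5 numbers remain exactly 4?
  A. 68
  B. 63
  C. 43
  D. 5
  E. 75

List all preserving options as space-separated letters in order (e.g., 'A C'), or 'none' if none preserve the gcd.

Old gcd = 4; gcd of others (without N[2]) = 4
New gcd for candidate v: gcd(4, v). Preserves old gcd iff gcd(4, v) = 4.
  Option A: v=68, gcd(4,68)=4 -> preserves
  Option B: v=63, gcd(4,63)=1 -> changes
  Option C: v=43, gcd(4,43)=1 -> changes
  Option D: v=5, gcd(4,5)=1 -> changes
  Option E: v=75, gcd(4,75)=1 -> changes

Answer: A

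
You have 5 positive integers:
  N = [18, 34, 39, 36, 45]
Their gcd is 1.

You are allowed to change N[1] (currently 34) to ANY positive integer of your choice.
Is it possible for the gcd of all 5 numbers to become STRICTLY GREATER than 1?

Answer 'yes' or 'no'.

Answer: yes

Derivation:
Current gcd = 1
gcd of all OTHER numbers (without N[1]=34): gcd([18, 39, 36, 45]) = 3
The new gcd after any change is gcd(3, new_value).
This can be at most 3.
Since 3 > old gcd 1, the gcd CAN increase (e.g., set N[1] = 3).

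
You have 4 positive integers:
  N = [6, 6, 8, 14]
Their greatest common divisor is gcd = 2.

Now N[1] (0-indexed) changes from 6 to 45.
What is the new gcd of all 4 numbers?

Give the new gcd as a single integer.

Answer: 1

Derivation:
Numbers: [6, 6, 8, 14], gcd = 2
Change: index 1, 6 -> 45
gcd of the OTHER numbers (without index 1): gcd([6, 8, 14]) = 2
New gcd = gcd(g_others, new_val) = gcd(2, 45) = 1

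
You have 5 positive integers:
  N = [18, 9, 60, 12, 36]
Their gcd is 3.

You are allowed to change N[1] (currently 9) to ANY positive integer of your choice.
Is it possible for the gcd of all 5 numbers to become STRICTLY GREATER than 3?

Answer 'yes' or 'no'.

Current gcd = 3
gcd of all OTHER numbers (without N[1]=9): gcd([18, 60, 12, 36]) = 6
The new gcd after any change is gcd(6, new_value).
This can be at most 6.
Since 6 > old gcd 3, the gcd CAN increase (e.g., set N[1] = 6).

Answer: yes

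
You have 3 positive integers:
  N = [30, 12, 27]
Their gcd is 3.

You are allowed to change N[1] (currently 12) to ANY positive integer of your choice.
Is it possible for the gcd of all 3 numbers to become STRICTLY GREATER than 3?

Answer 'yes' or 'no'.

Answer: no

Derivation:
Current gcd = 3
gcd of all OTHER numbers (without N[1]=12): gcd([30, 27]) = 3
The new gcd after any change is gcd(3, new_value).
This can be at most 3.
Since 3 = old gcd 3, the gcd can only stay the same or decrease.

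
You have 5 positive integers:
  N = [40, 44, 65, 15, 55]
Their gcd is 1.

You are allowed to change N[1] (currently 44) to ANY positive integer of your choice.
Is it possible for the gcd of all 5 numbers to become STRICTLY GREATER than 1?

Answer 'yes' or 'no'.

Answer: yes

Derivation:
Current gcd = 1
gcd of all OTHER numbers (without N[1]=44): gcd([40, 65, 15, 55]) = 5
The new gcd after any change is gcd(5, new_value).
This can be at most 5.
Since 5 > old gcd 1, the gcd CAN increase (e.g., set N[1] = 5).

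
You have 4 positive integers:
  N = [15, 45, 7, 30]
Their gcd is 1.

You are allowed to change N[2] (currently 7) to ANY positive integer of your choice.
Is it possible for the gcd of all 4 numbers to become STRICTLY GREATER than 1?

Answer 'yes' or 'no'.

Current gcd = 1
gcd of all OTHER numbers (without N[2]=7): gcd([15, 45, 30]) = 15
The new gcd after any change is gcd(15, new_value).
This can be at most 15.
Since 15 > old gcd 1, the gcd CAN increase (e.g., set N[2] = 15).

Answer: yes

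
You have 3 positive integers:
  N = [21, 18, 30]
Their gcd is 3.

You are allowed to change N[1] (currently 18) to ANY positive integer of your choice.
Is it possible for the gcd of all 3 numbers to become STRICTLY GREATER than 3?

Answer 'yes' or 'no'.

Current gcd = 3
gcd of all OTHER numbers (without N[1]=18): gcd([21, 30]) = 3
The new gcd after any change is gcd(3, new_value).
This can be at most 3.
Since 3 = old gcd 3, the gcd can only stay the same or decrease.

Answer: no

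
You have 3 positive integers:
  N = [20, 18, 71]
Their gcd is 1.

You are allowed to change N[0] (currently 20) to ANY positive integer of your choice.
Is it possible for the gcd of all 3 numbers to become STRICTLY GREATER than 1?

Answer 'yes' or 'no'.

Answer: no

Derivation:
Current gcd = 1
gcd of all OTHER numbers (without N[0]=20): gcd([18, 71]) = 1
The new gcd after any change is gcd(1, new_value).
This can be at most 1.
Since 1 = old gcd 1, the gcd can only stay the same or decrease.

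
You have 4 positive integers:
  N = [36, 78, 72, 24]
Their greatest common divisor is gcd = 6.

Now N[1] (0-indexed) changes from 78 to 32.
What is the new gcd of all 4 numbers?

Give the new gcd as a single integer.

Numbers: [36, 78, 72, 24], gcd = 6
Change: index 1, 78 -> 32
gcd of the OTHER numbers (without index 1): gcd([36, 72, 24]) = 12
New gcd = gcd(g_others, new_val) = gcd(12, 32) = 4

Answer: 4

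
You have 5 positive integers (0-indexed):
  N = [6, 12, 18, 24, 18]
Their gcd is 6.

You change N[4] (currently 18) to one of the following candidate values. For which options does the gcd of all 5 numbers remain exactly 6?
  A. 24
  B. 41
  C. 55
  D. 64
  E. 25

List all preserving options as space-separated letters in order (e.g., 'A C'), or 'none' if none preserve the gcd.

Answer: A

Derivation:
Old gcd = 6; gcd of others (without N[4]) = 6
New gcd for candidate v: gcd(6, v). Preserves old gcd iff gcd(6, v) = 6.
  Option A: v=24, gcd(6,24)=6 -> preserves
  Option B: v=41, gcd(6,41)=1 -> changes
  Option C: v=55, gcd(6,55)=1 -> changes
  Option D: v=64, gcd(6,64)=2 -> changes
  Option E: v=25, gcd(6,25)=1 -> changes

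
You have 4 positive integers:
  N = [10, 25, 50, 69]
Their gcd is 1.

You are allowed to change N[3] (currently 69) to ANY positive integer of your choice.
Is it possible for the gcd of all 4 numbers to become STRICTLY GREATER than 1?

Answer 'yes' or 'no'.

Current gcd = 1
gcd of all OTHER numbers (without N[3]=69): gcd([10, 25, 50]) = 5
The new gcd after any change is gcd(5, new_value).
This can be at most 5.
Since 5 > old gcd 1, the gcd CAN increase (e.g., set N[3] = 5).

Answer: yes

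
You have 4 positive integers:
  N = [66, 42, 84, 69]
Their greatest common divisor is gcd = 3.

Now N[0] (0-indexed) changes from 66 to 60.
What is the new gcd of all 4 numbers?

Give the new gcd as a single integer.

Numbers: [66, 42, 84, 69], gcd = 3
Change: index 0, 66 -> 60
gcd of the OTHER numbers (without index 0): gcd([42, 84, 69]) = 3
New gcd = gcd(g_others, new_val) = gcd(3, 60) = 3

Answer: 3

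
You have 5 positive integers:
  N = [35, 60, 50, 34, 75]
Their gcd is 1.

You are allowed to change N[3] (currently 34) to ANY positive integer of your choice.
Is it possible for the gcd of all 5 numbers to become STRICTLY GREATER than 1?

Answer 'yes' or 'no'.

Answer: yes

Derivation:
Current gcd = 1
gcd of all OTHER numbers (without N[3]=34): gcd([35, 60, 50, 75]) = 5
The new gcd after any change is gcd(5, new_value).
This can be at most 5.
Since 5 > old gcd 1, the gcd CAN increase (e.g., set N[3] = 5).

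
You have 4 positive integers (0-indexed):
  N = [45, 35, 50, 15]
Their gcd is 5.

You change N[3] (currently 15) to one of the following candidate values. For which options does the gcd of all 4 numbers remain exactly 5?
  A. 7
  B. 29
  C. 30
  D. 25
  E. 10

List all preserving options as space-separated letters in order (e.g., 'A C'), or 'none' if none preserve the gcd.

Answer: C D E

Derivation:
Old gcd = 5; gcd of others (without N[3]) = 5
New gcd for candidate v: gcd(5, v). Preserves old gcd iff gcd(5, v) = 5.
  Option A: v=7, gcd(5,7)=1 -> changes
  Option B: v=29, gcd(5,29)=1 -> changes
  Option C: v=30, gcd(5,30)=5 -> preserves
  Option D: v=25, gcd(5,25)=5 -> preserves
  Option E: v=10, gcd(5,10)=5 -> preserves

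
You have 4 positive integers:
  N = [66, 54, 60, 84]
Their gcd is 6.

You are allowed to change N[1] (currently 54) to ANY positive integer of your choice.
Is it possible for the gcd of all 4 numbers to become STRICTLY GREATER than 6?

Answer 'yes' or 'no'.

Answer: no

Derivation:
Current gcd = 6
gcd of all OTHER numbers (without N[1]=54): gcd([66, 60, 84]) = 6
The new gcd after any change is gcd(6, new_value).
This can be at most 6.
Since 6 = old gcd 6, the gcd can only stay the same or decrease.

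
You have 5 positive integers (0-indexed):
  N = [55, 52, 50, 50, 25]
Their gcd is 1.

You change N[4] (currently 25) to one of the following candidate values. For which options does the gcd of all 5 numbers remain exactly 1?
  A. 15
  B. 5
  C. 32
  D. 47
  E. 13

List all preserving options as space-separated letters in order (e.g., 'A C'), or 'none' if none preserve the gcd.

Old gcd = 1; gcd of others (without N[4]) = 1
New gcd for candidate v: gcd(1, v). Preserves old gcd iff gcd(1, v) = 1.
  Option A: v=15, gcd(1,15)=1 -> preserves
  Option B: v=5, gcd(1,5)=1 -> preserves
  Option C: v=32, gcd(1,32)=1 -> preserves
  Option D: v=47, gcd(1,47)=1 -> preserves
  Option E: v=13, gcd(1,13)=1 -> preserves

Answer: A B C D E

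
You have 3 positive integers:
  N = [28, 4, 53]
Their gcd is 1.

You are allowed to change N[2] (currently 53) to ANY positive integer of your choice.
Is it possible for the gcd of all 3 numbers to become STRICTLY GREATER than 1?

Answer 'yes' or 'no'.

Current gcd = 1
gcd of all OTHER numbers (without N[2]=53): gcd([28, 4]) = 4
The new gcd after any change is gcd(4, new_value).
This can be at most 4.
Since 4 > old gcd 1, the gcd CAN increase (e.g., set N[2] = 4).

Answer: yes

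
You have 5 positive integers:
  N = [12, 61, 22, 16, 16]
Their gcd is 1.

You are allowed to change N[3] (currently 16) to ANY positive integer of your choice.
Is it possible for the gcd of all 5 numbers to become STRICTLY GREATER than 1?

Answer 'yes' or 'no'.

Answer: no

Derivation:
Current gcd = 1
gcd of all OTHER numbers (without N[3]=16): gcd([12, 61, 22, 16]) = 1
The new gcd after any change is gcd(1, new_value).
This can be at most 1.
Since 1 = old gcd 1, the gcd can only stay the same or decrease.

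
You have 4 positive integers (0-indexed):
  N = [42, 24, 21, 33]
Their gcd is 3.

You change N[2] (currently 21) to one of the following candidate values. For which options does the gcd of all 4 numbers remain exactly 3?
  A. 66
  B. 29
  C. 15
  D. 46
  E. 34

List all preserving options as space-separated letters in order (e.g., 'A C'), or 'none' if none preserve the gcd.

Old gcd = 3; gcd of others (without N[2]) = 3
New gcd for candidate v: gcd(3, v). Preserves old gcd iff gcd(3, v) = 3.
  Option A: v=66, gcd(3,66)=3 -> preserves
  Option B: v=29, gcd(3,29)=1 -> changes
  Option C: v=15, gcd(3,15)=3 -> preserves
  Option D: v=46, gcd(3,46)=1 -> changes
  Option E: v=34, gcd(3,34)=1 -> changes

Answer: A C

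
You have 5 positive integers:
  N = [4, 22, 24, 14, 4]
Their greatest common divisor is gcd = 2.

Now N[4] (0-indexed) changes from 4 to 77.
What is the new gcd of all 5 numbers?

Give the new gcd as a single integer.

Numbers: [4, 22, 24, 14, 4], gcd = 2
Change: index 4, 4 -> 77
gcd of the OTHER numbers (without index 4): gcd([4, 22, 24, 14]) = 2
New gcd = gcd(g_others, new_val) = gcd(2, 77) = 1

Answer: 1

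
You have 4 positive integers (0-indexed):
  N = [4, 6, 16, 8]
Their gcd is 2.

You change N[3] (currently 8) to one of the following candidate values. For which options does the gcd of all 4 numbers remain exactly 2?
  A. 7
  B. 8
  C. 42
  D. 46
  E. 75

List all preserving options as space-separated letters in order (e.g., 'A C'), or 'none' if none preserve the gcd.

Answer: B C D

Derivation:
Old gcd = 2; gcd of others (without N[3]) = 2
New gcd for candidate v: gcd(2, v). Preserves old gcd iff gcd(2, v) = 2.
  Option A: v=7, gcd(2,7)=1 -> changes
  Option B: v=8, gcd(2,8)=2 -> preserves
  Option C: v=42, gcd(2,42)=2 -> preserves
  Option D: v=46, gcd(2,46)=2 -> preserves
  Option E: v=75, gcd(2,75)=1 -> changes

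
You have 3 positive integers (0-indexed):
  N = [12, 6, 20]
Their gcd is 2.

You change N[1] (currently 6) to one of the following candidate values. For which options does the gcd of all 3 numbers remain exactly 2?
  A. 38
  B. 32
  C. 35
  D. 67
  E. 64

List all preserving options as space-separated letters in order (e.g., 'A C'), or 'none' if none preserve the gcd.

Old gcd = 2; gcd of others (without N[1]) = 4
New gcd for candidate v: gcd(4, v). Preserves old gcd iff gcd(4, v) = 2.
  Option A: v=38, gcd(4,38)=2 -> preserves
  Option B: v=32, gcd(4,32)=4 -> changes
  Option C: v=35, gcd(4,35)=1 -> changes
  Option D: v=67, gcd(4,67)=1 -> changes
  Option E: v=64, gcd(4,64)=4 -> changes

Answer: A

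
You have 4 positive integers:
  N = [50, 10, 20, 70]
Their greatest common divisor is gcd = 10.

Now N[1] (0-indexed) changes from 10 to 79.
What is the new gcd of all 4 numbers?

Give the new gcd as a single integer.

Answer: 1

Derivation:
Numbers: [50, 10, 20, 70], gcd = 10
Change: index 1, 10 -> 79
gcd of the OTHER numbers (without index 1): gcd([50, 20, 70]) = 10
New gcd = gcd(g_others, new_val) = gcd(10, 79) = 1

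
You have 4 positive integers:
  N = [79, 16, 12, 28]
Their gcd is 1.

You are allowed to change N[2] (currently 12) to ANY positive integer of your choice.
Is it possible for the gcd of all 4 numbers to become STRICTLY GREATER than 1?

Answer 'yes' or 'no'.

Answer: no

Derivation:
Current gcd = 1
gcd of all OTHER numbers (without N[2]=12): gcd([79, 16, 28]) = 1
The new gcd after any change is gcd(1, new_value).
This can be at most 1.
Since 1 = old gcd 1, the gcd can only stay the same or decrease.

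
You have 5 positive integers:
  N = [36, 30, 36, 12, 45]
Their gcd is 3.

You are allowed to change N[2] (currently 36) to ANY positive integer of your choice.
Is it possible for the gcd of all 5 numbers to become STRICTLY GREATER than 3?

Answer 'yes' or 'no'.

Answer: no

Derivation:
Current gcd = 3
gcd of all OTHER numbers (without N[2]=36): gcd([36, 30, 12, 45]) = 3
The new gcd after any change is gcd(3, new_value).
This can be at most 3.
Since 3 = old gcd 3, the gcd can only stay the same or decrease.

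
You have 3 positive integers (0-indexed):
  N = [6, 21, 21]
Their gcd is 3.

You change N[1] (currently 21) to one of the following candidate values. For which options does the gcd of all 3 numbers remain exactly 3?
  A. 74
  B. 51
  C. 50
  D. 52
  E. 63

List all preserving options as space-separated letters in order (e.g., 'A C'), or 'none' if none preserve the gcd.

Answer: B E

Derivation:
Old gcd = 3; gcd of others (without N[1]) = 3
New gcd for candidate v: gcd(3, v). Preserves old gcd iff gcd(3, v) = 3.
  Option A: v=74, gcd(3,74)=1 -> changes
  Option B: v=51, gcd(3,51)=3 -> preserves
  Option C: v=50, gcd(3,50)=1 -> changes
  Option D: v=52, gcd(3,52)=1 -> changes
  Option E: v=63, gcd(3,63)=3 -> preserves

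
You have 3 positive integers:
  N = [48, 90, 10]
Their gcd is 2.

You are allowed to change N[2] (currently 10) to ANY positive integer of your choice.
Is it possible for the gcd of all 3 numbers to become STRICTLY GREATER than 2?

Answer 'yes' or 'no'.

Current gcd = 2
gcd of all OTHER numbers (without N[2]=10): gcd([48, 90]) = 6
The new gcd after any change is gcd(6, new_value).
This can be at most 6.
Since 6 > old gcd 2, the gcd CAN increase (e.g., set N[2] = 6).

Answer: yes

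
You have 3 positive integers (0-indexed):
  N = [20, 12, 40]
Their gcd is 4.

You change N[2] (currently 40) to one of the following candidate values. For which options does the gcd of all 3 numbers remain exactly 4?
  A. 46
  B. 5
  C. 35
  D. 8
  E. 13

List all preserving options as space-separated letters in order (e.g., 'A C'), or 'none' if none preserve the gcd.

Answer: D

Derivation:
Old gcd = 4; gcd of others (without N[2]) = 4
New gcd for candidate v: gcd(4, v). Preserves old gcd iff gcd(4, v) = 4.
  Option A: v=46, gcd(4,46)=2 -> changes
  Option B: v=5, gcd(4,5)=1 -> changes
  Option C: v=35, gcd(4,35)=1 -> changes
  Option D: v=8, gcd(4,8)=4 -> preserves
  Option E: v=13, gcd(4,13)=1 -> changes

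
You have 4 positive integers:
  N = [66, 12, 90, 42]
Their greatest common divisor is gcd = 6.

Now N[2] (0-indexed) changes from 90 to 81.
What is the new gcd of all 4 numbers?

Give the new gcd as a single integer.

Numbers: [66, 12, 90, 42], gcd = 6
Change: index 2, 90 -> 81
gcd of the OTHER numbers (without index 2): gcd([66, 12, 42]) = 6
New gcd = gcd(g_others, new_val) = gcd(6, 81) = 3

Answer: 3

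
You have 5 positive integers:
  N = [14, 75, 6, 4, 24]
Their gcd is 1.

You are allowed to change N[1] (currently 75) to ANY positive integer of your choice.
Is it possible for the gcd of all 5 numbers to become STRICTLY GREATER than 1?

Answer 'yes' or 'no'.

Current gcd = 1
gcd of all OTHER numbers (without N[1]=75): gcd([14, 6, 4, 24]) = 2
The new gcd after any change is gcd(2, new_value).
This can be at most 2.
Since 2 > old gcd 1, the gcd CAN increase (e.g., set N[1] = 2).

Answer: yes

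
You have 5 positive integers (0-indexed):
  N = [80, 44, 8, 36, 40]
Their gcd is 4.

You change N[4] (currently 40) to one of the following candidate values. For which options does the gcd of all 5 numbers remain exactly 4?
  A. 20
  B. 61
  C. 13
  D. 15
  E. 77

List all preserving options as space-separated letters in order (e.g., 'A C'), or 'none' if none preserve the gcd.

Old gcd = 4; gcd of others (without N[4]) = 4
New gcd for candidate v: gcd(4, v). Preserves old gcd iff gcd(4, v) = 4.
  Option A: v=20, gcd(4,20)=4 -> preserves
  Option B: v=61, gcd(4,61)=1 -> changes
  Option C: v=13, gcd(4,13)=1 -> changes
  Option D: v=15, gcd(4,15)=1 -> changes
  Option E: v=77, gcd(4,77)=1 -> changes

Answer: A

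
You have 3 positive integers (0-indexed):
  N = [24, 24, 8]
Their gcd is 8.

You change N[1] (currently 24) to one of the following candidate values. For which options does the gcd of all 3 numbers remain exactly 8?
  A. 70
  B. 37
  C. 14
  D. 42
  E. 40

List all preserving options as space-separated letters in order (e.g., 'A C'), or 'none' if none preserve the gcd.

Answer: E

Derivation:
Old gcd = 8; gcd of others (without N[1]) = 8
New gcd for candidate v: gcd(8, v). Preserves old gcd iff gcd(8, v) = 8.
  Option A: v=70, gcd(8,70)=2 -> changes
  Option B: v=37, gcd(8,37)=1 -> changes
  Option C: v=14, gcd(8,14)=2 -> changes
  Option D: v=42, gcd(8,42)=2 -> changes
  Option E: v=40, gcd(8,40)=8 -> preserves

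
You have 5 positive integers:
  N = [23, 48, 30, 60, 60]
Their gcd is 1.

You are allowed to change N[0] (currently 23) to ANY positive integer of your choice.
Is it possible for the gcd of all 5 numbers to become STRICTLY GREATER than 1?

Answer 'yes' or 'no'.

Current gcd = 1
gcd of all OTHER numbers (without N[0]=23): gcd([48, 30, 60, 60]) = 6
The new gcd after any change is gcd(6, new_value).
This can be at most 6.
Since 6 > old gcd 1, the gcd CAN increase (e.g., set N[0] = 6).

Answer: yes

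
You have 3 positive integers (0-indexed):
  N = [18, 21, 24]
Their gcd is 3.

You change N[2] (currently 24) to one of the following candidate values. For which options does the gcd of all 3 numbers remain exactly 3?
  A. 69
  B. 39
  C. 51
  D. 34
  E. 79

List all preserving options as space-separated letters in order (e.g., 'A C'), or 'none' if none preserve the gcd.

Old gcd = 3; gcd of others (without N[2]) = 3
New gcd for candidate v: gcd(3, v). Preserves old gcd iff gcd(3, v) = 3.
  Option A: v=69, gcd(3,69)=3 -> preserves
  Option B: v=39, gcd(3,39)=3 -> preserves
  Option C: v=51, gcd(3,51)=3 -> preserves
  Option D: v=34, gcd(3,34)=1 -> changes
  Option E: v=79, gcd(3,79)=1 -> changes

Answer: A B C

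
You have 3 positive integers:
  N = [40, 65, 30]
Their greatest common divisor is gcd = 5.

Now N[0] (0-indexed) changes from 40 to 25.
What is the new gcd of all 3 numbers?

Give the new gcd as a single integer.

Numbers: [40, 65, 30], gcd = 5
Change: index 0, 40 -> 25
gcd of the OTHER numbers (without index 0): gcd([65, 30]) = 5
New gcd = gcd(g_others, new_val) = gcd(5, 25) = 5

Answer: 5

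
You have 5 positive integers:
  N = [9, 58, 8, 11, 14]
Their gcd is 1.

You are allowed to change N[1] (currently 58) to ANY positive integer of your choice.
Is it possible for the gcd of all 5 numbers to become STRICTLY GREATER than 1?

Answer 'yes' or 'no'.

Answer: no

Derivation:
Current gcd = 1
gcd of all OTHER numbers (without N[1]=58): gcd([9, 8, 11, 14]) = 1
The new gcd after any change is gcd(1, new_value).
This can be at most 1.
Since 1 = old gcd 1, the gcd can only stay the same or decrease.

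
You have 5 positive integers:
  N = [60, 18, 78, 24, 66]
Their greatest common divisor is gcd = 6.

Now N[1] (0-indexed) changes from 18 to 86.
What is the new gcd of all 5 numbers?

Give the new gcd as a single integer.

Answer: 2

Derivation:
Numbers: [60, 18, 78, 24, 66], gcd = 6
Change: index 1, 18 -> 86
gcd of the OTHER numbers (without index 1): gcd([60, 78, 24, 66]) = 6
New gcd = gcd(g_others, new_val) = gcd(6, 86) = 2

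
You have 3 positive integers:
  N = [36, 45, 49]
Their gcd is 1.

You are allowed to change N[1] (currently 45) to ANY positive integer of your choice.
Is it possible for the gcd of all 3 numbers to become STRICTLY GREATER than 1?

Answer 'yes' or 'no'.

Current gcd = 1
gcd of all OTHER numbers (without N[1]=45): gcd([36, 49]) = 1
The new gcd after any change is gcd(1, new_value).
This can be at most 1.
Since 1 = old gcd 1, the gcd can only stay the same or decrease.

Answer: no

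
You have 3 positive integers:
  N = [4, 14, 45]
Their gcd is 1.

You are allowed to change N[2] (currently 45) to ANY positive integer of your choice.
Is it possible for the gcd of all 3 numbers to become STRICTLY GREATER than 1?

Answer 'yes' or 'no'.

Current gcd = 1
gcd of all OTHER numbers (without N[2]=45): gcd([4, 14]) = 2
The new gcd after any change is gcd(2, new_value).
This can be at most 2.
Since 2 > old gcd 1, the gcd CAN increase (e.g., set N[2] = 2).

Answer: yes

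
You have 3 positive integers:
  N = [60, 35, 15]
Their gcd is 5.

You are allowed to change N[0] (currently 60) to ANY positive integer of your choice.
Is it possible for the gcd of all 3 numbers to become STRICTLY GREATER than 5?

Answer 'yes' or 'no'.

Current gcd = 5
gcd of all OTHER numbers (without N[0]=60): gcd([35, 15]) = 5
The new gcd after any change is gcd(5, new_value).
This can be at most 5.
Since 5 = old gcd 5, the gcd can only stay the same or decrease.

Answer: no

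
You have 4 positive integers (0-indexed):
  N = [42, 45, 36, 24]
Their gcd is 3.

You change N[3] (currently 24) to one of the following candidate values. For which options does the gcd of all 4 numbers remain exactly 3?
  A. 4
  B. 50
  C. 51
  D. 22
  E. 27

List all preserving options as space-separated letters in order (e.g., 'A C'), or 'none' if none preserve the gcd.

Old gcd = 3; gcd of others (without N[3]) = 3
New gcd for candidate v: gcd(3, v). Preserves old gcd iff gcd(3, v) = 3.
  Option A: v=4, gcd(3,4)=1 -> changes
  Option B: v=50, gcd(3,50)=1 -> changes
  Option C: v=51, gcd(3,51)=3 -> preserves
  Option D: v=22, gcd(3,22)=1 -> changes
  Option E: v=27, gcd(3,27)=3 -> preserves

Answer: C E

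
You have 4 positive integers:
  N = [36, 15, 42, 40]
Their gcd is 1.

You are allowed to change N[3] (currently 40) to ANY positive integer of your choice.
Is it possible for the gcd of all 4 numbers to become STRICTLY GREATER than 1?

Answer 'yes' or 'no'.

Answer: yes

Derivation:
Current gcd = 1
gcd of all OTHER numbers (without N[3]=40): gcd([36, 15, 42]) = 3
The new gcd after any change is gcd(3, new_value).
This can be at most 3.
Since 3 > old gcd 1, the gcd CAN increase (e.g., set N[3] = 3).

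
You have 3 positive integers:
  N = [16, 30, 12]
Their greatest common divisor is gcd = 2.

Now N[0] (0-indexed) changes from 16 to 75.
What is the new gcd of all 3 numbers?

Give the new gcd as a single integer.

Numbers: [16, 30, 12], gcd = 2
Change: index 0, 16 -> 75
gcd of the OTHER numbers (without index 0): gcd([30, 12]) = 6
New gcd = gcd(g_others, new_val) = gcd(6, 75) = 3

Answer: 3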